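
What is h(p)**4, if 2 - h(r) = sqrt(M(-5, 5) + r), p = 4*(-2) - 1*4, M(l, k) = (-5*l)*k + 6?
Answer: (2 - sqrt(119))**4 ≈ 6298.8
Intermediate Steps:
M(l, k) = 6 - 5*k*l (M(l, k) = -5*k*l + 6 = 6 - 5*k*l)
p = -12 (p = -8 - 4 = -12)
h(r) = 2 - sqrt(131 + r) (h(r) = 2 - sqrt((6 - 5*5*(-5)) + r) = 2 - sqrt((6 + 125) + r) = 2 - sqrt(131 + r))
h(p)**4 = (2 - sqrt(131 - 12))**4 = (2 - sqrt(119))**4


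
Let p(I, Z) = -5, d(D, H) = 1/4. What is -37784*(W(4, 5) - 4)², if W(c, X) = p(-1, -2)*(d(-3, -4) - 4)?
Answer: -16440763/2 ≈ -8.2204e+6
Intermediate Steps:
d(D, H) = ¼ (d(D, H) = 1*(¼) = ¼)
W(c, X) = 75/4 (W(c, X) = -5*(¼ - 4) = -5*(-15/4) = 75/4)
-37784*(W(4, 5) - 4)² = -37784*(75/4 - 4)² = -37784*(59/4)² = -37784*3481/16 = -16440763/2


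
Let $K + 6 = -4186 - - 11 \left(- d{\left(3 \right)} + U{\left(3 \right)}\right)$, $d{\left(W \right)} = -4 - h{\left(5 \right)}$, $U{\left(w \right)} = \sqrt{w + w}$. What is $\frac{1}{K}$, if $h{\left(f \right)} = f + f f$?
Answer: $- \frac{1909}{7288199} - \frac{11 \sqrt{6}}{14576398} \approx -0.00026378$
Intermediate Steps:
$U{\left(w \right)} = \sqrt{2} \sqrt{w}$ ($U{\left(w \right)} = \sqrt{2 w} = \sqrt{2} \sqrt{w}$)
$h{\left(f \right)} = f + f^{2}$
$d{\left(W \right)} = -34$ ($d{\left(W \right)} = -4 - 5 \left(1 + 5\right) = -4 - 5 \cdot 6 = -4 - 30 = -34$)
$K = -3818 + 11 \sqrt{6}$ ($K = -6 - \left(4186 - 11 \left(\left(-1\right) \left(-34\right) + \sqrt{2} \sqrt{3}\right)\right) = -6 - \left(4186 - 11 \left(34 + \sqrt{6}\right)\right) = -6 - \left(3812 - 11 \sqrt{6}\right) = -3818 + 11 \sqrt{6} \approx -3791.1$)
$\frac{1}{K} = \frac{1}{-3818 + 11 \sqrt{6}}$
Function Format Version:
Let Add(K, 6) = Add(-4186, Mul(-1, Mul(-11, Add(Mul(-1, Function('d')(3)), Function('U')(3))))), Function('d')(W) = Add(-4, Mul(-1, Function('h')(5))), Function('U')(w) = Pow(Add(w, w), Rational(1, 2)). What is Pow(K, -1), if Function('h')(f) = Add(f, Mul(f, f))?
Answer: Add(Rational(-1909, 7288199), Mul(Rational(-11, 14576398), Pow(6, Rational(1, 2)))) ≈ -0.00026378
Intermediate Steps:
Function('U')(w) = Mul(Pow(2, Rational(1, 2)), Pow(w, Rational(1, 2))) (Function('U')(w) = Pow(Mul(2, w), Rational(1, 2)) = Mul(Pow(2, Rational(1, 2)), Pow(w, Rational(1, 2))))
Function('h')(f) = Add(f, Pow(f, 2))
Function('d')(W) = -34 (Function('d')(W) = Add(-4, Mul(-1, Mul(5, Add(1, 5)))) = Add(-4, Mul(-1, Mul(5, 6))) = Add(-4, Mul(-1, 30)) = Add(-4, -30) = -34)
K = Add(-3818, Mul(11, Pow(6, Rational(1, 2)))) (K = Add(-6, Add(-4186, Mul(-1, Mul(-11, Add(Mul(-1, -34), Mul(Pow(2, Rational(1, 2)), Pow(3, Rational(1, 2)))))))) = Add(-6, Add(-4186, Mul(-1, Mul(-11, Add(34, Pow(6, Rational(1, 2))))))) = Add(-6, Add(-4186, Mul(-1, Add(-374, Mul(-11, Pow(6, Rational(1, 2))))))) = Add(-6, Add(-4186, Add(374, Mul(11, Pow(6, Rational(1, 2)))))) = Add(-6, Add(-3812, Mul(11, Pow(6, Rational(1, 2))))) = Add(-3818, Mul(11, Pow(6, Rational(1, 2)))) ≈ -3791.1)
Pow(K, -1) = Pow(Add(-3818, Mul(11, Pow(6, Rational(1, 2)))), -1)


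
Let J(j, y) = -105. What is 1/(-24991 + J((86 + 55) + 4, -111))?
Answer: -1/25096 ≈ -3.9847e-5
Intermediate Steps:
1/(-24991 + J((86 + 55) + 4, -111)) = 1/(-24991 - 105) = 1/(-25096) = -1/25096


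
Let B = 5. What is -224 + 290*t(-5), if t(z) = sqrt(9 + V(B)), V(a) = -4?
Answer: -224 + 290*sqrt(5) ≈ 424.46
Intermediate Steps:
t(z) = sqrt(5) (t(z) = sqrt(9 - 4) = sqrt(5))
-224 + 290*t(-5) = -224 + 290*sqrt(5)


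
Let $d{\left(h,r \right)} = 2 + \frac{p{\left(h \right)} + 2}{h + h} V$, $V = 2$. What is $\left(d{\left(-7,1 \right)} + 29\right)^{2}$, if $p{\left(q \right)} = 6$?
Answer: $\frac{43681}{49} \approx 891.45$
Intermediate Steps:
$d{\left(h,r \right)} = 2 + \frac{8}{h}$ ($d{\left(h,r \right)} = 2 + \frac{6 + 2}{h + h} 2 = 2 + \frac{8}{2 h} 2 = 2 + 8 \frac{1}{2 h} 2 = 2 + \frac{4}{h} 2 = 2 + \frac{8}{h}$)
$\left(d{\left(-7,1 \right)} + 29\right)^{2} = \left(\left(2 + \frac{8}{-7}\right) + 29\right)^{2} = \left(\left(2 + 8 \left(- \frac{1}{7}\right)\right) + 29\right)^{2} = \left(\left(2 - \frac{8}{7}\right) + 29\right)^{2} = \left(\frac{6}{7} + 29\right)^{2} = \left(\frac{209}{7}\right)^{2} = \frac{43681}{49}$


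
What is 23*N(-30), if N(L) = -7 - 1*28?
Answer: -805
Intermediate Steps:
N(L) = -35 (N(L) = -7 - 28 = -35)
23*N(-30) = 23*(-35) = -805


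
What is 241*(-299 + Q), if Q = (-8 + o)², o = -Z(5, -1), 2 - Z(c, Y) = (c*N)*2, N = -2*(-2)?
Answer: 144841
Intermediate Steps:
N = 4
Z(c, Y) = 2 - 8*c (Z(c, Y) = 2 - c*4*2 = 2 - 4*c*2 = 2 - 8*c)
o = 38 (o = -(2 - 8*5) = -(2 - 40) = -1*(-38) = 38)
Q = 900 (Q = (-8 + 38)² = 30² = 900)
241*(-299 + Q) = 241*(-299 + 900) = 241*601 = 144841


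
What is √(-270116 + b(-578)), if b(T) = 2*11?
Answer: I*√270094 ≈ 519.71*I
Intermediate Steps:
b(T) = 22
√(-270116 + b(-578)) = √(-270116 + 22) = √(-270094) = I*√270094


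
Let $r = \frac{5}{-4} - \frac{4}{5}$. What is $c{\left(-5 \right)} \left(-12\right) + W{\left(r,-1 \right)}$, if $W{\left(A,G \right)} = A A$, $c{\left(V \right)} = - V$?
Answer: $- \frac{22319}{400} \approx -55.797$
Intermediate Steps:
$r = - \frac{41}{20}$ ($r = 5 \left(- \frac{1}{4}\right) - \frac{4}{5} = - \frac{5}{4} - \frac{4}{5} = - \frac{41}{20} \approx -2.05$)
$W{\left(A,G \right)} = A^{2}$
$c{\left(-5 \right)} \left(-12\right) + W{\left(r,-1 \right)} = \left(-1\right) \left(-5\right) \left(-12\right) + \left(- \frac{41}{20}\right)^{2} = 5 \left(-12\right) + \frac{1681}{400} = -60 + \frac{1681}{400} = - \frac{22319}{400}$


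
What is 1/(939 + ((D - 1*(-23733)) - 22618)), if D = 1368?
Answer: 1/3422 ≈ 0.00029223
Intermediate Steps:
1/(939 + ((D - 1*(-23733)) - 22618)) = 1/(939 + ((1368 - 1*(-23733)) - 22618)) = 1/(939 + ((1368 + 23733) - 22618)) = 1/(939 + (25101 - 22618)) = 1/(939 + 2483) = 1/3422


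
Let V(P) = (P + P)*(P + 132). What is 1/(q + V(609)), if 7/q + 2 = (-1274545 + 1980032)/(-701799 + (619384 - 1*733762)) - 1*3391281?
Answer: 2767887890578/2498124000980773725 ≈ 1.1080e-6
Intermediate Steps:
V(P) = 2*P*(132 + P) (V(P) = (2*P)*(132 + P) = 2*P*(132 + P))
q = -5713239/2767887890578 (q = 7/(-2 + ((-1274545 + 1980032)/(-701799 + (619384 - 1*733762)) - 1*3391281)) = 7/(-2 + (705487/(-701799 + (619384 - 733762)) - 3391281)) = 7/(-2 + (705487/(-701799 - 114378) - 3391281)) = 7/(-2 + (705487/(-816177) - 3391281)) = 7/(-2 + (705487*(-1/816177) - 3391281)) = 7/(-2 + (-705487/816177 - 3391281)) = 7/(-2 - 2767886258224/816177) = 7/(-2767887890578/816177) = 7*(-816177/2767887890578) = -5713239/2767887890578 ≈ -2.0641e-6)
1/(q + V(609)) = 1/(-5713239/2767887890578 + 2*609*(132 + 609)) = 1/(-5713239/2767887890578 + 2*609*741) = 1/(-5713239/2767887890578 + 902538) = 1/(2498124000980773725/2767887890578) = 2767887890578/2498124000980773725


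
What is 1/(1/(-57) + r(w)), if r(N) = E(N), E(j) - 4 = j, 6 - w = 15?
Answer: -57/286 ≈ -0.19930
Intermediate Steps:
w = -9 (w = 6 - 1*15 = 6 - 15 = -9)
E(j) = 4 + j
r(N) = 4 + N
1/(1/(-57) + r(w)) = 1/(1/(-57) + (4 - 9)) = 1/(-1/57 - 5) = 1/(-286/57) = -57/286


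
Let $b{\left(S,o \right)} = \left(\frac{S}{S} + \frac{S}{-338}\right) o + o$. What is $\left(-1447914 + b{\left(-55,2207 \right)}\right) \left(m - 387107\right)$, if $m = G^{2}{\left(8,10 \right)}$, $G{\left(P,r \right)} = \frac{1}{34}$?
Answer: $\frac{218280170861520965}{390728} \approx 5.5865 \cdot 10^{11}$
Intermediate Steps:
$G{\left(P,r \right)} = \frac{1}{34}$
$b{\left(S,o \right)} = o + o \left(1 - \frac{S}{338}\right)$ ($b{\left(S,o \right)} = \left(1 + S \left(- \frac{1}{338}\right)\right) o + o = \left(1 - \frac{S}{338}\right) o + o = o \left(1 - \frac{S}{338}\right) + o = o + o \left(1 - \frac{S}{338}\right)$)
$m = \frac{1}{1156}$ ($m = \left(\frac{1}{34}\right)^{2} = \frac{1}{1156} \approx 0.00086505$)
$\left(-1447914 + b{\left(-55,2207 \right)}\right) \left(m - 387107\right) = \left(-1447914 + \frac{1}{338} \cdot 2207 \left(676 - -55\right)\right) \left(\frac{1}{1156} - 387107\right) = \left(-1447914 + \frac{1}{338} \cdot 2207 \left(676 + 55\right)\right) \left(- \frac{447495691}{1156}\right) = \left(-1447914 + \frac{1}{338} \cdot 2207 \cdot 731\right) \left(- \frac{447495691}{1156}\right) = \left(-1447914 + \frac{1613317}{338}\right) \left(- \frac{447495691}{1156}\right) = \left(- \frac{487781615}{338}\right) \left(- \frac{447495691}{1156}\right) = \frac{218280170861520965}{390728}$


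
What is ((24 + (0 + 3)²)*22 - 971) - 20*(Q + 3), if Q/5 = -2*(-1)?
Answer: -505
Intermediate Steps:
Q = 10 (Q = 5*(-2*(-1)) = 5*2 = 10)
((24 + (0 + 3)²)*22 - 971) - 20*(Q + 3) = ((24 + (0 + 3)²)*22 - 971) - 20*(10 + 3) = ((24 + 3²)*22 - 971) - 20*13 = ((24 + 9)*22 - 971) - 260 = (33*22 - 971) - 260 = (726 - 971) - 260 = -245 - 260 = -505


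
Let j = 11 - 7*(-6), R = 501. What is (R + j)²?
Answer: 306916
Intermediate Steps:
j = 53 (j = 11 + 42 = 53)
(R + j)² = (501 + 53)² = 554² = 306916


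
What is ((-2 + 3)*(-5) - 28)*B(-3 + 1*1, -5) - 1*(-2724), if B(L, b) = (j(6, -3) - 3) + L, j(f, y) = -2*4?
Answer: 3153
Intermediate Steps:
j(f, y) = -8
B(L, b) = -11 + L (B(L, b) = (-8 - 3) + L = -11 + L)
((-2 + 3)*(-5) - 28)*B(-3 + 1*1, -5) - 1*(-2724) = ((-2 + 3)*(-5) - 28)*(-11 + (-3 + 1*1)) - 1*(-2724) = (1*(-5) - 28)*(-11 + (-3 + 1)) + 2724 = (-5 - 28)*(-11 - 2) + 2724 = -33*(-13) + 2724 = 429 + 2724 = 3153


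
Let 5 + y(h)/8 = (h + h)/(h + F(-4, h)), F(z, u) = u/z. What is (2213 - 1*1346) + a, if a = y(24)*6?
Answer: 755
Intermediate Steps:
y(h) = -56/3 (y(h) = -40 + 8*((h + h)/(h + h/(-4))) = -40 + 8*((2*h)/(h + h*(-¼))) = -40 + 8*((2*h)/(h - h/4)) = -40 + 8*((2*h)/((3*h/4))) = -40 + 8*((2*h)*(4/(3*h))) = -40 + 8*(8/3) = -40 + 64/3 = -56/3)
a = -112 (a = -56/3*6 = -112)
(2213 - 1*1346) + a = (2213 - 1*1346) - 112 = (2213 - 1346) - 112 = 867 - 112 = 755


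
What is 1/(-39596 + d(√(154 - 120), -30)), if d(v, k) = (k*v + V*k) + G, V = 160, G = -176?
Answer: -11143/496658146 + 15*√34/993316292 ≈ -2.2348e-5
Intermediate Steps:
d(v, k) = -176 + 160*k + k*v (d(v, k) = (k*v + 160*k) - 176 = (160*k + k*v) - 176 = -176 + 160*k + k*v)
1/(-39596 + d(√(154 - 120), -30)) = 1/(-39596 + (-176 + 160*(-30) - 30*√(154 - 120))) = 1/(-39596 + (-176 - 4800 - 30*√34)) = 1/(-39596 + (-4976 - 30*√34)) = 1/(-44572 - 30*√34)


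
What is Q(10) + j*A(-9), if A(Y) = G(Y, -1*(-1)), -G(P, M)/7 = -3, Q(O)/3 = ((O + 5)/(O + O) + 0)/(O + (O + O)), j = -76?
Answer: -63837/40 ≈ -1595.9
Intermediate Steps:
Q(O) = (5 + O)/(2*O²) (Q(O) = 3*(((O + 5)/(O + O) + 0)/(O + (O + O))) = 3*(((5 + O)/((2*O)) + 0)/(O + 2*O)) = 3*(((5 + O)*(1/(2*O)) + 0)/((3*O))) = 3*(((5 + O)/(2*O) + 0)*(1/(3*O))) = 3*(((5 + O)/(2*O))*(1/(3*O))) = 3*((5 + O)/(6*O²)) = (5 + O)/(2*O²))
G(P, M) = 21 (G(P, M) = -7*(-3) = 21)
A(Y) = 21
Q(10) + j*A(-9) = (½)*(5 + 10)/10² - 76*21 = (½)*(1/100)*15 - 1596 = 3/40 - 1596 = -63837/40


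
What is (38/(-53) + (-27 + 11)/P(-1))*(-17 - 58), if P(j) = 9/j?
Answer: -12650/159 ≈ -79.560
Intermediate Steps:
(38/(-53) + (-27 + 11)/P(-1))*(-17 - 58) = (38/(-53) + (-27 + 11)/((9/(-1))))*(-17 - 58) = (38*(-1/53) - 16/(9*(-1)))*(-75) = (-38/53 - 16/(-9))*(-75) = (-38/53 - 16*(-1/9))*(-75) = (-38/53 + 16/9)*(-75) = (506/477)*(-75) = -12650/159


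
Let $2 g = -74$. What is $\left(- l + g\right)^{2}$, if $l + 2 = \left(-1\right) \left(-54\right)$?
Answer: $7921$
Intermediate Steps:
$g = -37$ ($g = \frac{1}{2} \left(-74\right) = -37$)
$l = 52$ ($l = -2 - -54 = -2 + 54 = 52$)
$\left(- l + g\right)^{2} = \left(\left(-1\right) 52 - 37\right)^{2} = \left(-52 - 37\right)^{2} = \left(-89\right)^{2} = 7921$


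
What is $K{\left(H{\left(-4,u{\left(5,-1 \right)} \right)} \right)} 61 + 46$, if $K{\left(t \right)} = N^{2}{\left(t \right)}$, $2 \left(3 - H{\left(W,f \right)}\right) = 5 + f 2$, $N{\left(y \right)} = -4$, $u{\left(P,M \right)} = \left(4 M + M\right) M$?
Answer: $1022$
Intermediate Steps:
$u{\left(P,M \right)} = 5 M^{2}$ ($u{\left(P,M \right)} = 5 M M = 5 M^{2}$)
$H{\left(W,f \right)} = \frac{1}{2} - f$ ($H{\left(W,f \right)} = 3 - \frac{5 + f 2}{2} = 3 - \frac{5 + 2 f}{2} = 3 - \left(\frac{5}{2} + f\right) = \frac{1}{2} - f$)
$K{\left(t \right)} = 16$ ($K{\left(t \right)} = \left(-4\right)^{2} = 16$)
$K{\left(H{\left(-4,u{\left(5,-1 \right)} \right)} \right)} 61 + 46 = 16 \cdot 61 + 46 = 976 + 46 = 1022$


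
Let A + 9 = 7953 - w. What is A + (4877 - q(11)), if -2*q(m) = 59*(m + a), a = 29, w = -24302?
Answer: 38303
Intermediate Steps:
q(m) = -1711/2 - 59*m/2 (q(m) = -59*(m + 29)/2 = -59*(29 + m)/2 = -(1711 + 59*m)/2 = -1711/2 - 59*m/2)
A = 32246 (A = -9 + (7953 - 1*(-24302)) = -9 + (7953 + 24302) = -9 + 32255 = 32246)
A + (4877 - q(11)) = 32246 + (4877 - (-1711/2 - 59/2*11)) = 32246 + (4877 - (-1711/2 - 649/2)) = 32246 + (4877 - 1*(-1180)) = 32246 + (4877 + 1180) = 32246 + 6057 = 38303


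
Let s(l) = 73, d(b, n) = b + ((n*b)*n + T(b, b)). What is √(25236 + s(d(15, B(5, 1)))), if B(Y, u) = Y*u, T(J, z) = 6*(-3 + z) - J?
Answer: √25309 ≈ 159.09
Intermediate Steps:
T(J, z) = -18 - J + 6*z (T(J, z) = (-18 + 6*z) - J = -18 - J + 6*z)
d(b, n) = -18 + 6*b + b*n² (d(b, n) = b + ((n*b)*n + (-18 - b + 6*b)) = b + ((b*n)*n + (-18 + 5*b)) = b + (b*n² + (-18 + 5*b)) = b + (-18 + 5*b + b*n²) = -18 + 6*b + b*n²)
√(25236 + s(d(15, B(5, 1)))) = √(25236 + 73) = √25309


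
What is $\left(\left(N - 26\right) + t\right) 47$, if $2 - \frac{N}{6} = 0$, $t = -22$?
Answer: $-1692$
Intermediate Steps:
$N = 12$ ($N = 12 - 0 = 12 + 0 = 12$)
$\left(\left(N - 26\right) + t\right) 47 = \left(\left(12 - 26\right) - 22\right) 47 = \left(-14 - 22\right) 47 = \left(-36\right) 47 = -1692$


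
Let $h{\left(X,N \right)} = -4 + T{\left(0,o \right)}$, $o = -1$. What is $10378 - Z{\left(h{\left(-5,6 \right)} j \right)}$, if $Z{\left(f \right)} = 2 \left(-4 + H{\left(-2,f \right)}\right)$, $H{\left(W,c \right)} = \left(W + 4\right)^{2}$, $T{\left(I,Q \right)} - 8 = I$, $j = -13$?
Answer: $10378$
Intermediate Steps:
$T{\left(I,Q \right)} = 8 + I$
$H{\left(W,c \right)} = \left(4 + W\right)^{2}$
$h{\left(X,N \right)} = 4$ ($h{\left(X,N \right)} = -4 + \left(8 + 0\right) = -4 + 8 = 4$)
$Z{\left(f \right)} = 0$ ($Z{\left(f \right)} = 2 \left(-4 + \left(4 - 2\right)^{2}\right) = 2 \left(-4 + 2^{2}\right) = 2 \left(-4 + 4\right) = 2 \cdot 0 = 0$)
$10378 - Z{\left(h{\left(-5,6 \right)} j \right)} = 10378 - 0 = 10378 + 0 = 10378$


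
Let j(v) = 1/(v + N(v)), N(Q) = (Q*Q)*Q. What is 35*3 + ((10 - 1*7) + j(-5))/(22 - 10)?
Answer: 164189/1560 ≈ 105.25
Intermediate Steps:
N(Q) = Q³ (N(Q) = Q²*Q = Q³)
j(v) = 1/(v + v³)
35*3 + ((10 - 1*7) + j(-5))/(22 - 10) = 35*3 + ((10 - 1*7) + 1/(-5 + (-5)³))/(22 - 10) = 105 + ((10 - 7) + 1/(-5 - 125))/12 = 105 + (3 + 1/(-130))*(1/12) = 105 + (3 - 1/130)*(1/12) = 105 + (389/130)*(1/12) = 105 + 389/1560 = 164189/1560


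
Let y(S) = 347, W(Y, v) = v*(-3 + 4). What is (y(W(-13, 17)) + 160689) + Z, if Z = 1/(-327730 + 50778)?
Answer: 44599242271/276952 ≈ 1.6104e+5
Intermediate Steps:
W(Y, v) = v (W(Y, v) = v*1 = v)
Z = -1/276952 (Z = 1/(-276952) = -1/276952 ≈ -3.6107e-6)
(y(W(-13, 17)) + 160689) + Z = (347 + 160689) - 1/276952 = 161036 - 1/276952 = 44599242271/276952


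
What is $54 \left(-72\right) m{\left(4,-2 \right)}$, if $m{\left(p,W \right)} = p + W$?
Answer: $-7776$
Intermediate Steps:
$m{\left(p,W \right)} = W + p$
$54 \left(-72\right) m{\left(4,-2 \right)} = 54 \left(-72\right) \left(-2 + 4\right) = \left(-3888\right) 2 = -7776$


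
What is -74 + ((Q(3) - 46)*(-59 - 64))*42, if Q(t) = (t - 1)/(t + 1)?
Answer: 234979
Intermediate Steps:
Q(t) = (-1 + t)/(1 + t)
-74 + ((Q(3) - 46)*(-59 - 64))*42 = -74 + (((-1 + 3)/(1 + 3) - 46)*(-59 - 64))*42 = -74 + ((2/4 - 46)*(-123))*42 = -74 + (((1/4)*2 - 46)*(-123))*42 = -74 + ((1/2 - 46)*(-123))*42 = -74 - 91/2*(-123)*42 = -74 + (11193/2)*42 = -74 + 235053 = 234979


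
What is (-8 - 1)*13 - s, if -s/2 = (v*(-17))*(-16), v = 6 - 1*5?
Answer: 427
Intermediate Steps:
v = 1 (v = 6 - 5 = 1)
s = -544 (s = -2*1*(-17)*(-16) = -(-34)*(-16) = -2*272 = -544)
(-8 - 1)*13 - s = (-8 - 1)*13 - 1*(-544) = -9*13 + 544 = -117 + 544 = 427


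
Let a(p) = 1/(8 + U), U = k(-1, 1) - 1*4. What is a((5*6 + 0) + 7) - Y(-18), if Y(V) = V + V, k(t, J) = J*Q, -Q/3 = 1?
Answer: 37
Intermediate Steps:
Q = -3 (Q = -3*1 = -3)
k(t, J) = -3*J (k(t, J) = J*(-3) = -3*J)
U = -7 (U = -3*1 - 1*4 = -3 - 4 = -7)
Y(V) = 2*V
a(p) = 1 (a(p) = 1/(8 - 7) = 1/1 = 1)
a((5*6 + 0) + 7) - Y(-18) = 1 - 2*(-18) = 1 - 1*(-36) = 1 + 36 = 37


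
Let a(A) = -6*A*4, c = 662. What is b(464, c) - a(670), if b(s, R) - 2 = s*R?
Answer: 323250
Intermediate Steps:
b(s, R) = 2 + R*s (b(s, R) = 2 + s*R = 2 + R*s)
a(A) = -24*A
b(464, c) - a(670) = (2 + 662*464) - (-24)*670 = (2 + 307168) - 1*(-16080) = 307170 + 16080 = 323250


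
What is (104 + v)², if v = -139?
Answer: 1225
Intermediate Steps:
(104 + v)² = (104 - 139)² = (-35)² = 1225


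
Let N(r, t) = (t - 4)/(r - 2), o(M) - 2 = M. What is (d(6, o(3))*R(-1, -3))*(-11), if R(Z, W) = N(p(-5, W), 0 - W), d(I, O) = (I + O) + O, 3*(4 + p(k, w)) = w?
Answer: -176/7 ≈ -25.143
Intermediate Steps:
o(M) = 2 + M
p(k, w) = -4 + w/3
N(r, t) = (-4 + t)/(-2 + r)
d(I, O) = I + 2*O
R(Z, W) = (-4 - W)/(-6 + W/3) (R(Z, W) = (-4 + (0 - W))/(-2 + (-4 + W/3)) = (-4 - W)/(-6 + W/3))
(d(6, o(3))*R(-1, -3))*(-11) = ((6 + 2*(2 + 3))*(3*(-4 - 1*(-3))/(-18 - 3)))*(-11) = ((6 + 2*5)*(3*(-4 + 3)/(-21)))*(-11) = ((6 + 10)*(3*(-1/21)*(-1)))*(-11) = (16*(⅐))*(-11) = (16/7)*(-11) = -176/7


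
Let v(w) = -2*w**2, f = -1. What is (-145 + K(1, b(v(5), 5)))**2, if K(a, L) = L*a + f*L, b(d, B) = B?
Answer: 21025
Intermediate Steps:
K(a, L) = -L + L*a (K(a, L) = L*a - L = -L + L*a)
(-145 + K(1, b(v(5), 5)))**2 = (-145 + 5*(-1 + 1))**2 = (-145 + 5*0)**2 = (-145 + 0)**2 = (-145)**2 = 21025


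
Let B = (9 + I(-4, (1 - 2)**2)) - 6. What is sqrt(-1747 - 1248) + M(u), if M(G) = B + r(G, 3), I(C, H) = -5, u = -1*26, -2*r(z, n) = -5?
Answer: 1/2 + I*sqrt(2995) ≈ 0.5 + 54.727*I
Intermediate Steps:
r(z, n) = 5/2 (r(z, n) = -1/2*(-5) = 5/2)
u = -26
B = -2 (B = (9 - 5) - 6 = 4 - 6 = -2)
M(G) = 1/2 (M(G) = -2 + 5/2 = 1/2)
sqrt(-1747 - 1248) + M(u) = sqrt(-1747 - 1248) + 1/2 = sqrt(-2995) + 1/2 = I*sqrt(2995) + 1/2 = 1/2 + I*sqrt(2995)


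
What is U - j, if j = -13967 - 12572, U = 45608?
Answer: 72147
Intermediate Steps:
j = -26539
U - j = 45608 - 1*(-26539) = 45608 + 26539 = 72147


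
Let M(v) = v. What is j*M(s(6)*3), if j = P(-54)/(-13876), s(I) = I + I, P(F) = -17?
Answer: 153/3469 ≈ 0.044105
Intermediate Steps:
s(I) = 2*I
j = 17/13876 (j = -17/(-13876) = -17*(-1/13876) = 17/13876 ≈ 0.0012251)
j*M(s(6)*3) = 17*((2*6)*3)/13876 = 17*(12*3)/13876 = (17/13876)*36 = 153/3469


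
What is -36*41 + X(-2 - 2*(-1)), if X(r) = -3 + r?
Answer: -1479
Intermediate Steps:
-36*41 + X(-2 - 2*(-1)) = -36*41 + (-3 + (-2 - 2*(-1))) = -1476 + (-3 + (-2 + 2)) = -1476 + (-3 + 0) = -1476 - 3 = -1479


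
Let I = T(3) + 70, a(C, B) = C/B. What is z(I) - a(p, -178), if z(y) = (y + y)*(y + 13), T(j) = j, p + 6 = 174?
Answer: 1117568/89 ≈ 12557.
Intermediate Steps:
p = 168 (p = -6 + 174 = 168)
I = 73 (I = 3 + 70 = 73)
z(y) = 2*y*(13 + y) (z(y) = (2*y)*(13 + y) = 2*y*(13 + y))
z(I) - a(p, -178) = 2*73*(13 + 73) - 168/(-178) = 2*73*86 - 168*(-1)/178 = 12556 - 1*(-84/89) = 12556 + 84/89 = 1117568/89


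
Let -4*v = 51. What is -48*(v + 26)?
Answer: -636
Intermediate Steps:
v = -51/4 (v = -1/4*51 = -51/4 ≈ -12.750)
-48*(v + 26) = -48*(-51/4 + 26) = -48*53/4 = -636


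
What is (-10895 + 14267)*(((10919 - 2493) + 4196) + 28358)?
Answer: 138184560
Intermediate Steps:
(-10895 + 14267)*(((10919 - 2493) + 4196) + 28358) = 3372*((8426 + 4196) + 28358) = 3372*(12622 + 28358) = 3372*40980 = 138184560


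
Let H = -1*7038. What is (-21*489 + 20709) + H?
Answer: 3402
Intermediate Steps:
H = -7038
(-21*489 + 20709) + H = (-21*489 + 20709) - 7038 = (-10269 + 20709) - 7038 = 10440 - 7038 = 3402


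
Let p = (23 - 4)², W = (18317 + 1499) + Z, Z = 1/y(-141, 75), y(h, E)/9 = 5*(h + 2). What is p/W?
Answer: 2258055/123949079 ≈ 0.018218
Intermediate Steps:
y(h, E) = 90 + 45*h (y(h, E) = 9*(5*(h + 2)) = 9*(5*(2 + h)) = 9*(10 + 5*h) = 90 + 45*h)
Z = -1/6255 (Z = 1/(90 + 45*(-141)) = 1/(90 - 6345) = 1/(-6255) = -1/6255 ≈ -0.00015987)
W = 123949079/6255 (W = (18317 + 1499) - 1/6255 = 19816 - 1/6255 = 123949079/6255 ≈ 19816.)
p = 361 (p = 19² = 361)
p/W = 361/(123949079/6255) = 361*(6255/123949079) = 2258055/123949079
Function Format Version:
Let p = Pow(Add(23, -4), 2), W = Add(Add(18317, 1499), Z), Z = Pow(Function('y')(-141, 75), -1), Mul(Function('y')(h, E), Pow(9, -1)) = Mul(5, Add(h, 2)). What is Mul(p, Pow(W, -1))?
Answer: Rational(2258055, 123949079) ≈ 0.018218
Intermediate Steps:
Function('y')(h, E) = Add(90, Mul(45, h)) (Function('y')(h, E) = Mul(9, Mul(5, Add(h, 2))) = Mul(9, Mul(5, Add(2, h))) = Mul(9, Add(10, Mul(5, h))) = Add(90, Mul(45, h)))
Z = Rational(-1, 6255) (Z = Pow(Add(90, Mul(45, -141)), -1) = Pow(Add(90, -6345), -1) = Pow(-6255, -1) = Rational(-1, 6255) ≈ -0.00015987)
W = Rational(123949079, 6255) (W = Add(Add(18317, 1499), Rational(-1, 6255)) = Add(19816, Rational(-1, 6255)) = Rational(123949079, 6255) ≈ 19816.)
p = 361 (p = Pow(19, 2) = 361)
Mul(p, Pow(W, -1)) = Mul(361, Pow(Rational(123949079, 6255), -1)) = Mul(361, Rational(6255, 123949079)) = Rational(2258055, 123949079)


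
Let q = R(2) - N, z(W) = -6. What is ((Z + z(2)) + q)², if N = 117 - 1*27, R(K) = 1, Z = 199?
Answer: 10816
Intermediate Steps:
N = 90 (N = 117 - 27 = 90)
q = -89 (q = 1 - 1*90 = 1 - 90 = -89)
((Z + z(2)) + q)² = ((199 - 6) - 89)² = (193 - 89)² = 104² = 10816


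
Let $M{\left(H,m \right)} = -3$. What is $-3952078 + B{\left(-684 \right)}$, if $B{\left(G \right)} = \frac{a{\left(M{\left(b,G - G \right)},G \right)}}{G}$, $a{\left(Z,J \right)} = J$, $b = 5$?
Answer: $-3952077$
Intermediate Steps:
$B{\left(G \right)} = 1$ ($B{\left(G \right)} = \frac{G}{G} = 1$)
$-3952078 + B{\left(-684 \right)} = -3952078 + 1 = -3952077$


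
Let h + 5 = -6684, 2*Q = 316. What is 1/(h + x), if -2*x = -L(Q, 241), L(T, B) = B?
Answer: -2/13137 ≈ -0.00015224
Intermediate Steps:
Q = 158 (Q = (½)*316 = 158)
h = -6689 (h = -5 - 6684 = -6689)
x = 241/2 (x = -(-1)*241/2 = -½*(-241) = 241/2 ≈ 120.50)
1/(h + x) = 1/(-6689 + 241/2) = 1/(-13137/2) = -2/13137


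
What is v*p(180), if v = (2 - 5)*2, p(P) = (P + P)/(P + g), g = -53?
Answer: -2160/127 ≈ -17.008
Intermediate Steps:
p(P) = 2*P/(-53 + P) (p(P) = (P + P)/(P - 53) = (2*P)/(-53 + P) = 2*P/(-53 + P))
v = -6 (v = -3*2 = -6)
v*p(180) = -12*180/(-53 + 180) = -12*180/127 = -6*360/127 = -2160/127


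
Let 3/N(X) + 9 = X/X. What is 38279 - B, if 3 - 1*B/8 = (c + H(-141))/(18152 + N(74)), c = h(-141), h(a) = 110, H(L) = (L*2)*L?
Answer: 5557675123/145213 ≈ 38273.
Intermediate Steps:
H(L) = 2*L² (H(L) = (2*L)*L = 2*L²)
N(X) = -3/8 (N(X) = 3/(-9 + X/X) = 3/(-9 + 1) = 3/(-8) = 3*(-⅛) = -3/8)
c = 110
B = 933304/145213 (B = 24 - 8*(110 + 2*(-141)²)/(18152 - 3/8) = 24 - 8*(110 + 2*19881)/145213/8 = 24 - 8*(110 + 39762)*8/145213 = 24 - 318976*8/145213 = 24 - 8*318976/145213 = 24 - 2551808/145213 = 933304/145213 ≈ 6.4271)
38279 - B = 38279 - 1*933304/145213 = 38279 - 933304/145213 = 5557675123/145213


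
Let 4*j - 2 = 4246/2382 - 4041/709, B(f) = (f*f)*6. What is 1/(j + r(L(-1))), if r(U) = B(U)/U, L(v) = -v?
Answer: 1688838/9323635 ≈ 0.18114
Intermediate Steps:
B(f) = 6*f**2 (B(f) = f**2*6 = 6*f**2)
j = -809393/1688838 (j = 1/2 + (4246/2382 - 4041/709)/4 = 1/2 + (4246*(1/2382) - 4041*1/709)/4 = 1/2 + (2123/1191 - 4041/709)/4 = 1/2 + (1/4)*(-3307624/844419) = 1/2 - 826906/844419 = -809393/1688838 ≈ -0.47926)
r(U) = 6*U (r(U) = (6*U**2)/U = 6*U)
1/(j + r(L(-1))) = 1/(-809393/1688838 + 6*(-1*(-1))) = 1/(-809393/1688838 + 6*1) = 1/(-809393/1688838 + 6) = 1/(9323635/1688838) = 1688838/9323635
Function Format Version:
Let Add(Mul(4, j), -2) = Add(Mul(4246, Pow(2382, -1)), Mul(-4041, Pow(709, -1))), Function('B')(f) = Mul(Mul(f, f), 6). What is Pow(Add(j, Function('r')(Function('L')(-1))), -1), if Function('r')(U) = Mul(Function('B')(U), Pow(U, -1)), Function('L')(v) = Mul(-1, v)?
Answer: Rational(1688838, 9323635) ≈ 0.18114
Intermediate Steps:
Function('B')(f) = Mul(6, Pow(f, 2)) (Function('B')(f) = Mul(Pow(f, 2), 6) = Mul(6, Pow(f, 2)))
j = Rational(-809393, 1688838) (j = Add(Rational(1, 2), Mul(Rational(1, 4), Add(Mul(4246, Pow(2382, -1)), Mul(-4041, Pow(709, -1))))) = Add(Rational(1, 2), Mul(Rational(1, 4), Add(Mul(4246, Rational(1, 2382)), Mul(-4041, Rational(1, 709))))) = Add(Rational(1, 2), Mul(Rational(1, 4), Add(Rational(2123, 1191), Rational(-4041, 709)))) = Add(Rational(1, 2), Mul(Rational(1, 4), Rational(-3307624, 844419))) = Add(Rational(1, 2), Rational(-826906, 844419)) = Rational(-809393, 1688838) ≈ -0.47926)
Function('r')(U) = Mul(6, U) (Function('r')(U) = Mul(Mul(6, Pow(U, 2)), Pow(U, -1)) = Mul(6, U))
Pow(Add(j, Function('r')(Function('L')(-1))), -1) = Pow(Add(Rational(-809393, 1688838), Mul(6, Mul(-1, -1))), -1) = Pow(Add(Rational(-809393, 1688838), Mul(6, 1)), -1) = Pow(Add(Rational(-809393, 1688838), 6), -1) = Pow(Rational(9323635, 1688838), -1) = Rational(1688838, 9323635)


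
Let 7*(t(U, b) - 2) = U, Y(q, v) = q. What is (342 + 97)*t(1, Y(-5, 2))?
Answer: 6585/7 ≈ 940.71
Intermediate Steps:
t(U, b) = 2 + U/7
(342 + 97)*t(1, Y(-5, 2)) = (342 + 97)*(2 + (1/7)*1) = 439*(2 + 1/7) = 439*(15/7) = 6585/7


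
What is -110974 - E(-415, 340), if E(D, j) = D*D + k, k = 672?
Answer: -283871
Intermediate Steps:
E(D, j) = 672 + D**2 (E(D, j) = D*D + 672 = D**2 + 672 = 672 + D**2)
-110974 - E(-415, 340) = -110974 - (672 + (-415)**2) = -110974 - (672 + 172225) = -110974 - 1*172897 = -110974 - 172897 = -283871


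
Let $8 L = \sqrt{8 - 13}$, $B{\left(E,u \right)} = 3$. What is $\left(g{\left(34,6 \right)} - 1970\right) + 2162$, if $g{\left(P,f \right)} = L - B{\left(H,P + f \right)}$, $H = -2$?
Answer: $189 + \frac{i \sqrt{5}}{8} \approx 189.0 + 0.27951 i$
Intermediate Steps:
$L = \frac{i \sqrt{5}}{8}$ ($L = \frac{\sqrt{8 - 13}}{8} = \frac{\sqrt{-5}}{8} = \frac{i \sqrt{5}}{8} \approx 0.27951 i$)
$g{\left(P,f \right)} = -3 + \frac{i \sqrt{5}}{8}$ ($g{\left(P,f \right)} = \frac{i \sqrt{5}}{8} - 3 = -3 + \frac{i \sqrt{5}}{8}$)
$\left(g{\left(34,6 \right)} - 1970\right) + 2162 = \left(\left(-3 + \frac{i \sqrt{5}}{8}\right) - 1970\right) + 2162 = \left(-1973 + \frac{i \sqrt{5}}{8}\right) + 2162 = 189 + \frac{i \sqrt{5}}{8}$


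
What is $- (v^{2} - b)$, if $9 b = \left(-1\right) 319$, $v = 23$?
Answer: $- \frac{5080}{9} \approx -564.44$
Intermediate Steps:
$b = - \frac{319}{9}$ ($b = \frac{\left(-1\right) 319}{9} = \frac{1}{9} \left(-319\right) = - \frac{319}{9} \approx -35.444$)
$- (v^{2} - b) = - (23^{2} - - \frac{319}{9}) = - (529 + \frac{319}{9}) = \left(-1\right) \frac{5080}{9} = - \frac{5080}{9}$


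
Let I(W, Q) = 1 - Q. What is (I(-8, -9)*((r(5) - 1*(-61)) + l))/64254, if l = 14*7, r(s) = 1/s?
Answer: 796/32127 ≈ 0.024777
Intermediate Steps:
r(s) = 1/s
l = 98
(I(-8, -9)*((r(5) - 1*(-61)) + l))/64254 = ((1 - 1*(-9))*((1/5 - 1*(-61)) + 98))/64254 = ((1 + 9)*((⅕ + 61) + 98))*(1/64254) = (10*(306/5 + 98))*(1/64254) = (10*(796/5))*(1/64254) = 1592*(1/64254) = 796/32127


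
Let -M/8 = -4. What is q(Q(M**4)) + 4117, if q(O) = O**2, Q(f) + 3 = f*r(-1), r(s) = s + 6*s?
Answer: 53876113805342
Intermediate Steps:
M = 32 (M = -8*(-4) = 32)
r(s) = 7*s
Q(f) = -3 - 7*f (Q(f) = -3 + f*(7*(-1)) = -3 + f*(-7) = -3 - 7*f)
q(Q(M**4)) + 4117 = (-3 - 7*32**4)**2 + 4117 = (-3 - 7*1048576)**2 + 4117 = (-3 - 7340032)**2 + 4117 = (-7340035)**2 + 4117 = 53876113801225 + 4117 = 53876113805342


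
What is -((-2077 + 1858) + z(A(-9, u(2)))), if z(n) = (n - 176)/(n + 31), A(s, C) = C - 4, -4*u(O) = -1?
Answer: 24590/109 ≈ 225.60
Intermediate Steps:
u(O) = ¼ (u(O) = -¼*(-1) = ¼)
A(s, C) = -4 + C
z(n) = (-176 + n)/(31 + n)
-((-2077 + 1858) + z(A(-9, u(2)))) = -((-2077 + 1858) + (-176 + (-4 + ¼))/(31 + (-4 + ¼))) = -(-219 + (-176 - 15/4)/(31 - 15/4)) = -(-219 - 719/4/(109/4)) = -(-219 + (4/109)*(-719/4)) = -(-219 - 719/109) = -1*(-24590/109) = 24590/109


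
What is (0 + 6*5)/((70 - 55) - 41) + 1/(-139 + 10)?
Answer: -1948/1677 ≈ -1.1616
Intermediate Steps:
(0 + 6*5)/((70 - 55) - 41) + 1/(-139 + 10) = (0 + 30)/(15 - 41) + 1/(-129) = 30/(-26) - 1/129 = 30*(-1/26) - 1/129 = -15/13 - 1/129 = -1948/1677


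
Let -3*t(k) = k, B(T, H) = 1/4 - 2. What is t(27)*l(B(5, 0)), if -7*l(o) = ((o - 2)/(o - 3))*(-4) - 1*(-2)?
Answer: -198/133 ≈ -1.4887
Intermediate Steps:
B(T, H) = -7/4 (B(T, H) = 1/4 - 2 = -7/4)
t(k) = -k/3
l(o) = -2/7 + 4*(-2 + o)/(7*(-3 + o)) (l(o) = -(((o - 2)/(o - 3))*(-4) - 1*(-2))/7 = -(((-2 + o)/(-3 + o))*(-4) + 2)/7 = -(-4*(-2 + o)/(-3 + o) + 2)/7 = -(2 - 4*(-2 + o)/(-3 + o))/7 = -2/7 + 4*(-2 + o)/(7*(-3 + o)))
t(27)*l(B(5, 0)) = (-1/3*27)*(2*(-1 - 7/4)/(7*(-3 - 7/4))) = -18*(-11)/(7*(-19/4)*4) = -18*(-4)*(-11)/(7*19*4) = -9*22/133 = -198/133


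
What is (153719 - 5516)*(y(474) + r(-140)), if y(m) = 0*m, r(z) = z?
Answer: -20748420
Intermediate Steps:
y(m) = 0
(153719 - 5516)*(y(474) + r(-140)) = (153719 - 5516)*(0 - 140) = 148203*(-140) = -20748420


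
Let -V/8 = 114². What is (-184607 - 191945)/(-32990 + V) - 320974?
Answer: -21979790270/68479 ≈ -3.2097e+5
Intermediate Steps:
V = -103968 (V = -8*114² = -8*12996 = -103968)
(-184607 - 191945)/(-32990 + V) - 320974 = (-184607 - 191945)/(-32990 - 103968) - 320974 = -376552/(-136958) - 320974 = -376552*(-1/136958) - 320974 = 188276/68479 - 320974 = -21979790270/68479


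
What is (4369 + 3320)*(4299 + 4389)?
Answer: 66802032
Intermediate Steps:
(4369 + 3320)*(4299 + 4389) = 7689*8688 = 66802032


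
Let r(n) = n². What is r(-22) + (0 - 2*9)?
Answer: 466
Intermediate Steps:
r(-22) + (0 - 2*9) = (-22)² + (0 - 2*9) = 484 + (0 - 18) = 484 - 18 = 466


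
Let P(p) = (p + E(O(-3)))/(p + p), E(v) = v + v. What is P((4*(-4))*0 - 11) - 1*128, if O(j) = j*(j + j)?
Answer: -2841/22 ≈ -129.14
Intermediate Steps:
O(j) = 2*j**2 (O(j) = j*(2*j) = 2*j**2)
E(v) = 2*v
P(p) = (36 + p)/(2*p) (P(p) = (p + 2*(2*(-3)**2))/(p + p) = (p + 2*(2*9))/((2*p)) = (p + 2*18)*(1/(2*p)) = (p + 36)*(1/(2*p)) = (36 + p)*(1/(2*p)) = (36 + p)/(2*p))
P((4*(-4))*0 - 11) - 1*128 = (36 + ((4*(-4))*0 - 11))/(2*((4*(-4))*0 - 11)) - 1*128 = (36 + (-16*0 - 11))/(2*(-16*0 - 11)) - 128 = (36 + (0 - 11))/(2*(0 - 11)) - 128 = (1/2)*(36 - 11)/(-11) - 128 = (1/2)*(-1/11)*25 - 128 = -25/22 - 128 = -2841/22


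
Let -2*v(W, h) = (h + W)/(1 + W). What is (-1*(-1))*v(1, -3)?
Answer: ½ ≈ 0.50000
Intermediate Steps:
v(W, h) = -(W + h)/(2*(1 + W)) (v(W, h) = -(h + W)/(2*(1 + W)) = -(W + h)/(2*(1 + W)))
(-1*(-1))*v(1, -3) = (-1*(-1))*((-1*1 - 1*(-3))/(2*(1 + 1))) = 1*((½)*(-1 + 3)/2) = 1*((½)*(½)*2) = 1*(½) = ½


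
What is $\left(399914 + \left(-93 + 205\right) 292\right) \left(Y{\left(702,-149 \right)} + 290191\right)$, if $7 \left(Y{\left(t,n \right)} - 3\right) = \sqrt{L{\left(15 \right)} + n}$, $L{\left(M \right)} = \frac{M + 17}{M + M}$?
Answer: $125543147892 + \frac{144206 i \sqrt{33285}}{35} \approx 1.2554 \cdot 10^{11} + 7.5169 \cdot 10^{5} i$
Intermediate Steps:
$L{\left(M \right)} = \frac{17 + M}{2 M}$
$Y{\left(t,n \right)} = 3 + \frac{\sqrt{\frac{16}{15} + n}}{7}$ ($Y{\left(t,n \right)} = 3 + \frac{\sqrt{\frac{17 + 15}{2 \cdot 15} + n}}{7} = 3 + \frac{\sqrt{\frac{1}{2} \cdot \frac{1}{15} \cdot 32 + n}}{7} = 3 + \frac{\sqrt{\frac{16}{15} + n}}{7}$)
$\left(399914 + \left(-93 + 205\right) 292\right) \left(Y{\left(702,-149 \right)} + 290191\right) = \left(399914 + \left(-93 + 205\right) 292\right) \left(\left(3 + \frac{\sqrt{240 + 225 \left(-149\right)}}{105}\right) + 290191\right) = \left(399914 + 112 \cdot 292\right) \left(\left(3 + \frac{\sqrt{240 - 33525}}{105}\right) + 290191\right) = \left(399914 + 32704\right) \left(\left(3 + \frac{\sqrt{-33285}}{105}\right) + 290191\right) = 432618 \left(\left(3 + \frac{i \sqrt{33285}}{105}\right) + 290191\right) = 432618 \left(290194 + \frac{i \sqrt{33285}}{105}\right) = 125543147892 + \frac{144206 i \sqrt{33285}}{35}$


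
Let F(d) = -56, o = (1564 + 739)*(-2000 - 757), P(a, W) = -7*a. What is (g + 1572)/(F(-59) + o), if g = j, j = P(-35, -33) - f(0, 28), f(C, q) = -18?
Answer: -1835/6349427 ≈ -0.00028900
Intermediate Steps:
o = -6349371 (o = 2303*(-2757) = -6349371)
j = 263 (j = -7*(-35) - 1*(-18) = 245 + 18 = 263)
g = 263
(g + 1572)/(F(-59) + o) = (263 + 1572)/(-56 - 6349371) = 1835/(-6349427) = 1835*(-1/6349427) = -1835/6349427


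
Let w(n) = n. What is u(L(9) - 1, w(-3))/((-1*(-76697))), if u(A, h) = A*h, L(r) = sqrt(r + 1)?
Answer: 3/76697 - 3*sqrt(10)/76697 ≈ -8.4577e-5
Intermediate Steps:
L(r) = sqrt(1 + r)
u(L(9) - 1, w(-3))/((-1*(-76697))) = ((sqrt(1 + 9) - 1)*(-3))/((-1*(-76697))) = ((sqrt(10) - 1)*(-3))/76697 = ((-1 + sqrt(10))*(-3))*(1/76697) = (3 - 3*sqrt(10))*(1/76697) = 3/76697 - 3*sqrt(10)/76697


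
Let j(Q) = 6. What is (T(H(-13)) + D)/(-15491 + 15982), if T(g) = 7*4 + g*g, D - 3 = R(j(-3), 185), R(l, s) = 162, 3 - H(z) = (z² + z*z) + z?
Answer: 103877/491 ≈ 211.56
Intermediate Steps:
H(z) = 3 - z - 2*z² (H(z) = 3 - ((z² + z*z) + z) = 3 - ((z² + z²) + z) = 3 - (2*z² + z) = 3 - (z + 2*z²) = 3 + (-z - 2*z²) = 3 - z - 2*z²)
D = 165 (D = 3 + 162 = 165)
T(g) = 28 + g²
(T(H(-13)) + D)/(-15491 + 15982) = ((28 + (3 - 1*(-13) - 2*(-13)²)²) + 165)/(-15491 + 15982) = ((28 + (3 + 13 - 2*169)²) + 165)/491 = ((28 + (3 + 13 - 338)²) + 165)*(1/491) = ((28 + (-322)²) + 165)*(1/491) = ((28 + 103684) + 165)*(1/491) = (103712 + 165)*(1/491) = 103877*(1/491) = 103877/491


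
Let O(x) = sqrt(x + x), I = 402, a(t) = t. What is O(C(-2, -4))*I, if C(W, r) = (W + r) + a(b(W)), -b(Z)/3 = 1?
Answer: 1206*I*sqrt(2) ≈ 1705.5*I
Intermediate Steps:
b(Z) = -3 (b(Z) = -3*1 = -3)
C(W, r) = -3 + W + r (C(W, r) = (W + r) - 3 = -3 + W + r)
O(x) = sqrt(2)*sqrt(x) (O(x) = sqrt(2*x) = sqrt(2)*sqrt(x))
O(C(-2, -4))*I = (sqrt(2)*sqrt(-3 - 2 - 4))*402 = (sqrt(2)*sqrt(-9))*402 = (sqrt(2)*(3*I))*402 = (3*I*sqrt(2))*402 = 1206*I*sqrt(2)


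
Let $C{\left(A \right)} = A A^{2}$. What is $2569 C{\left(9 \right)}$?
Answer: $1872801$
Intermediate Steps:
$C{\left(A \right)} = A^{3}$
$2569 C{\left(9 \right)} = 2569 \cdot 9^{3} = 2569 \cdot 729 = 1872801$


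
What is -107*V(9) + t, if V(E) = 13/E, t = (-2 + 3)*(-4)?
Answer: -1427/9 ≈ -158.56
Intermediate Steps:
t = -4 (t = 1*(-4) = -4)
-107*V(9) + t = -1391/9 - 4 = -1427/9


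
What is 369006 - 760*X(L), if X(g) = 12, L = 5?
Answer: 359886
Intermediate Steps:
369006 - 760*X(L) = 369006 - 760*12 = 369006 - 1*9120 = 369006 - 9120 = 359886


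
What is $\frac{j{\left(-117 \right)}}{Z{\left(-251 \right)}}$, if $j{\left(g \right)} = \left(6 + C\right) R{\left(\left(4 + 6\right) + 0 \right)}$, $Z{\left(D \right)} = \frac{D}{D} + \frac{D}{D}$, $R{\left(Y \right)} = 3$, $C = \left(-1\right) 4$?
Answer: $3$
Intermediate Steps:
$C = -4$
$Z{\left(D \right)} = 2$ ($Z{\left(D \right)} = 1 + 1 = 2$)
$j{\left(g \right)} = 6$ ($j{\left(g \right)} = \left(6 - 4\right) 3 = 2 \cdot 3 = 6$)
$\frac{j{\left(-117 \right)}}{Z{\left(-251 \right)}} = \frac{6}{2} = 6 \cdot \frac{1}{2} = 3$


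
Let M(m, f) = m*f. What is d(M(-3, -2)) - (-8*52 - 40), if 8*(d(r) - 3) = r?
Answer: 1839/4 ≈ 459.75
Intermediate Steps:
M(m, f) = f*m
d(r) = 3 + r/8
d(M(-3, -2)) - (-8*52 - 40) = (3 + (-2*(-3))/8) - (-8*52 - 40) = (3 + (1/8)*6) - (-416 - 40) = (3 + 3/4) - 1*(-456) = 15/4 + 456 = 1839/4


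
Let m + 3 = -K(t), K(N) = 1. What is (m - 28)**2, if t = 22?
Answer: 1024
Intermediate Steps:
m = -4 (m = -3 - 1*1 = -3 - 1 = -4)
(m - 28)**2 = (-4 - 28)**2 = (-32)**2 = 1024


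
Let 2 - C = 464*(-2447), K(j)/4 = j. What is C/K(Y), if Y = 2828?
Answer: 567705/5656 ≈ 100.37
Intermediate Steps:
K(j) = 4*j
C = 1135410 (C = 2 - 464*(-2447) = 2 - 1*(-1135408) = 2 + 1135408 = 1135410)
C/K(Y) = 1135410/((4*2828)) = 1135410/11312 = 1135410*(1/11312) = 567705/5656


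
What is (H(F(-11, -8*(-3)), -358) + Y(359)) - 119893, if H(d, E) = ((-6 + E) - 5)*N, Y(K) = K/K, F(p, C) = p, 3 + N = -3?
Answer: -117678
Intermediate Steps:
N = -6 (N = -3 - 3 = -6)
Y(K) = 1
H(d, E) = 66 - 6*E (H(d, E) = ((-6 + E) - 5)*(-6) = (-11 + E)*(-6) = 66 - 6*E)
(H(F(-11, -8*(-3)), -358) + Y(359)) - 119893 = ((66 - 6*(-358)) + 1) - 119893 = ((66 + 2148) + 1) - 119893 = (2214 + 1) - 119893 = 2215 - 119893 = -117678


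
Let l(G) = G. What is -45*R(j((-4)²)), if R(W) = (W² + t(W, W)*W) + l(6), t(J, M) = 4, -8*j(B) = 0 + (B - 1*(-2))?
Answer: -1485/16 ≈ -92.813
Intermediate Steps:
j(B) = -¼ - B/8 (j(B) = -(0 + (B - 1*(-2)))/8 = -(0 + (B + 2))/8 = -(0 + (2 + B))/8 = -(2 + B)/8 = -¼ - B/8)
R(W) = 6 + W² + 4*W (R(W) = (W² + 4*W) + 6 = 6 + W² + 4*W)
-45*R(j((-4)²)) = -45*(6 + (-¼ - ⅛*(-4)²)² + 4*(-¼ - ⅛*(-4)²)) = -45*(6 + (-¼ - ⅛*16)² + 4*(-¼ - ⅛*16)) = -45*(6 + (-¼ - 2)² + 4*(-¼ - 2)) = -45*(6 + (-9/4)² + 4*(-9/4)) = -45*(6 + 81/16 - 9) = -45*33/16 = -1485/16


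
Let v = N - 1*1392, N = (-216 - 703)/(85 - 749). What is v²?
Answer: 852610310161/440896 ≈ 1.9338e+6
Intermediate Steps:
N = 919/664 (N = -919/(-664) = -919*(-1/664) = 919/664 ≈ 1.3840)
v = -923369/664 (v = 919/664 - 1*1392 = 919/664 - 1392 = -923369/664 ≈ -1390.6)
v² = (-923369/664)² = 852610310161/440896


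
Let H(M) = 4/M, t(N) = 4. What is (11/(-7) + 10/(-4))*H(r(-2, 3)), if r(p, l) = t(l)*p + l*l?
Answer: -114/7 ≈ -16.286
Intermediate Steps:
r(p, l) = l² + 4*p (r(p, l) = 4*p + l*l = 4*p + l² = l² + 4*p)
(11/(-7) + 10/(-4))*H(r(-2, 3)) = (11/(-7) + 10/(-4))*(4/(3² + 4*(-2))) = (11*(-⅐) + 10*(-¼))*(4/(9 - 8)) = (-11/7 - 5/2)*(4/1) = -114/7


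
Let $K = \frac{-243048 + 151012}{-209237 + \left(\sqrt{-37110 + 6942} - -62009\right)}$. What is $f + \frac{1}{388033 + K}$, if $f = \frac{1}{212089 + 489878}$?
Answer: $\frac{163715391334888439360}{40911821960484962164943139} - \frac{9861 i \sqrt{838}}{58281688399148339117} \approx 4.0017 \cdot 10^{-6} - 4.8979 \cdot 10^{-15} i$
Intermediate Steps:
$f = \frac{1}{701967} \approx 1.4246 \cdot 10^{-6}$
$K = - \frac{92036}{-147228 + 6 i \sqrt{838}}$ ($K = - \frac{92036}{-209237 + \left(\sqrt{-30168} + 62009\right)} = - \frac{92036}{-209237 + \left(6 i \sqrt{838} + 62009\right)} = - \frac{92036}{-209237 + \left(62009 + 6 i \sqrt{838}\right)} = - \frac{92036}{-147228 + 6 i \sqrt{838}} \approx 0.62512 + 0.00073748 i$)
$f + \frac{1}{388033 + K} = \frac{1}{701967} + \frac{1}{388033 + \left(\frac{80656406}{129024489} + \frac{3287 i \sqrt{838}}{129024489}\right)} = \frac{1}{701967} + \frac{1}{\frac{50065840196543}{129024489} + \frac{3287 i \sqrt{838}}{129024489}}$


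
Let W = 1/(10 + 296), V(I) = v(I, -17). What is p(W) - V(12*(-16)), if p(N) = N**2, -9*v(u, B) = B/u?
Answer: 14755/1498176 ≈ 0.0098486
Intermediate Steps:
v(u, B) = -B/(9*u)
V(I) = 17/(9*I) (V(I) = -1/9*(-17)/I = 17/(9*I))
W = 1/306 ≈ 0.0032680
p(W) - V(12*(-16)) = (1/306)**2 - 17/(9*(12*(-16))) = 1/93636 - 17/(9*(-192)) = 1/93636 - 17*(-1)/(9*192) = 1/93636 - 1*(-17/1728) = 1/93636 + 17/1728 = 14755/1498176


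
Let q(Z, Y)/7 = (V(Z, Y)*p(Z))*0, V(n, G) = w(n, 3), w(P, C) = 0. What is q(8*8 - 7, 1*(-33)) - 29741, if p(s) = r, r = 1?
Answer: -29741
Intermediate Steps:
V(n, G) = 0
p(s) = 1
q(Z, Y) = 0 (q(Z, Y) = 7*((0*1)*0) = 7*(0*0) = 7*0 = 0)
q(8*8 - 7, 1*(-33)) - 29741 = 0 - 29741 = -29741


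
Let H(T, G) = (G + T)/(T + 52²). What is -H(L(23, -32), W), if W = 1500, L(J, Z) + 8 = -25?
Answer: -1467/2671 ≈ -0.54923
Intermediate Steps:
L(J, Z) = -33 (L(J, Z) = -8 - 25 = -33)
H(T, G) = (G + T)/(2704 + T) (H(T, G) = (G + T)/(T + 2704) = (G + T)/(2704 + T))
-H(L(23, -32), W) = -(1500 - 33)/(2704 - 33) = -1467/2671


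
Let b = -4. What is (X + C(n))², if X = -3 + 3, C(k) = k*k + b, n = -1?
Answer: 9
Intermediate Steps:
C(k) = -4 + k² (C(k) = k*k - 4 = k² - 4 = -4 + k²)
X = 0
(X + C(n))² = (0 + (-4 + (-1)²))² = (0 + (-4 + 1))² = (0 - 3)² = (-3)² = 9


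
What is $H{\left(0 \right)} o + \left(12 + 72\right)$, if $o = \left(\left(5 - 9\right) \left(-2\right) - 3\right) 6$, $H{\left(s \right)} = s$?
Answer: $84$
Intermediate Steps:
$o = 30$ ($o = \left(\left(5 - 9\right) \left(-2\right) - 3\right) 6 = \left(\left(-4\right) \left(-2\right) - 3\right) 6 = \left(8 - 3\right) 6 = 5 \cdot 6 = 30$)
$H{\left(0 \right)} o + \left(12 + 72\right) = 0 \cdot 30 + \left(12 + 72\right) = 0 + 84 = 84$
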